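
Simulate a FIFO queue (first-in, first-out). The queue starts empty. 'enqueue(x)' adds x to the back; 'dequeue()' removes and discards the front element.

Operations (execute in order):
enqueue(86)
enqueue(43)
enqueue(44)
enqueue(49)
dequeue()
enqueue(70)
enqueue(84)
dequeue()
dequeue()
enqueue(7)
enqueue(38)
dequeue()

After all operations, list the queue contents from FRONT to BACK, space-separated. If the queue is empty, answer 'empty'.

enqueue(86): [86]
enqueue(43): [86, 43]
enqueue(44): [86, 43, 44]
enqueue(49): [86, 43, 44, 49]
dequeue(): [43, 44, 49]
enqueue(70): [43, 44, 49, 70]
enqueue(84): [43, 44, 49, 70, 84]
dequeue(): [44, 49, 70, 84]
dequeue(): [49, 70, 84]
enqueue(7): [49, 70, 84, 7]
enqueue(38): [49, 70, 84, 7, 38]
dequeue(): [70, 84, 7, 38]

Answer: 70 84 7 38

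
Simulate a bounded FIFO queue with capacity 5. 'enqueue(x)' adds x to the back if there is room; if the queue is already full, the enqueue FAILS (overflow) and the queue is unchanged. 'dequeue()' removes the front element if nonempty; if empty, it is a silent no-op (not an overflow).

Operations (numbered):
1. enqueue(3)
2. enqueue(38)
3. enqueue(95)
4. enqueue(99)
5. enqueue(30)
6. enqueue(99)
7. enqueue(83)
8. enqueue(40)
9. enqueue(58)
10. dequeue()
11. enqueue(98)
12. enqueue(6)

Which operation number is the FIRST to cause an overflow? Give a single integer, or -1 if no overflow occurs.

1. enqueue(3): size=1
2. enqueue(38): size=2
3. enqueue(95): size=3
4. enqueue(99): size=4
5. enqueue(30): size=5
6. enqueue(99): size=5=cap → OVERFLOW (fail)
7. enqueue(83): size=5=cap → OVERFLOW (fail)
8. enqueue(40): size=5=cap → OVERFLOW (fail)
9. enqueue(58): size=5=cap → OVERFLOW (fail)
10. dequeue(): size=4
11. enqueue(98): size=5
12. enqueue(6): size=5=cap → OVERFLOW (fail)

Answer: 6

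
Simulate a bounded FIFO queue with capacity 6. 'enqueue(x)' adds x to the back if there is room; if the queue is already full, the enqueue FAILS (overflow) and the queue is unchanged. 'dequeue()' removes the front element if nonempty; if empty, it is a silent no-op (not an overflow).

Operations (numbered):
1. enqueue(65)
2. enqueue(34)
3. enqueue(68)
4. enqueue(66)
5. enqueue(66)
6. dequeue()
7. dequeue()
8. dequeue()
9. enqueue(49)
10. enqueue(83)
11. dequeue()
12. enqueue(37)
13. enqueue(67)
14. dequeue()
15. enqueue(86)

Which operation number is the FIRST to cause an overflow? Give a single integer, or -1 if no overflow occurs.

Answer: -1

Derivation:
1. enqueue(65): size=1
2. enqueue(34): size=2
3. enqueue(68): size=3
4. enqueue(66): size=4
5. enqueue(66): size=5
6. dequeue(): size=4
7. dequeue(): size=3
8. dequeue(): size=2
9. enqueue(49): size=3
10. enqueue(83): size=4
11. dequeue(): size=3
12. enqueue(37): size=4
13. enqueue(67): size=5
14. dequeue(): size=4
15. enqueue(86): size=5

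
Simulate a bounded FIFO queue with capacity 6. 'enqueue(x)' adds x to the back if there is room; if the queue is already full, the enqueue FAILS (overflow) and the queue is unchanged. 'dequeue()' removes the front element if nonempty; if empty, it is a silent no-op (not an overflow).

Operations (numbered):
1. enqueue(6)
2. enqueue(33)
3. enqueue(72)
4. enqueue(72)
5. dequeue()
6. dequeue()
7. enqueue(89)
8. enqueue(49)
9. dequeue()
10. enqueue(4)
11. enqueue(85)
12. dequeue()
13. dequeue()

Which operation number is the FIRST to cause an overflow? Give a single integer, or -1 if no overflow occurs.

1. enqueue(6): size=1
2. enqueue(33): size=2
3. enqueue(72): size=3
4. enqueue(72): size=4
5. dequeue(): size=3
6. dequeue(): size=2
7. enqueue(89): size=3
8. enqueue(49): size=4
9. dequeue(): size=3
10. enqueue(4): size=4
11. enqueue(85): size=5
12. dequeue(): size=4
13. dequeue(): size=3

Answer: -1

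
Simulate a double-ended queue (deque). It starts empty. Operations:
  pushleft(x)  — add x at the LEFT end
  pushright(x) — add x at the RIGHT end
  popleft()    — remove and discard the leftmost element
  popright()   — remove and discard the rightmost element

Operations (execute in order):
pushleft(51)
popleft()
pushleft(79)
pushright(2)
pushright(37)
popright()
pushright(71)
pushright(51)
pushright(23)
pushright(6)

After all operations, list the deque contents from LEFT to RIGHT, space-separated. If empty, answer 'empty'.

pushleft(51): [51]
popleft(): []
pushleft(79): [79]
pushright(2): [79, 2]
pushright(37): [79, 2, 37]
popright(): [79, 2]
pushright(71): [79, 2, 71]
pushright(51): [79, 2, 71, 51]
pushright(23): [79, 2, 71, 51, 23]
pushright(6): [79, 2, 71, 51, 23, 6]

Answer: 79 2 71 51 23 6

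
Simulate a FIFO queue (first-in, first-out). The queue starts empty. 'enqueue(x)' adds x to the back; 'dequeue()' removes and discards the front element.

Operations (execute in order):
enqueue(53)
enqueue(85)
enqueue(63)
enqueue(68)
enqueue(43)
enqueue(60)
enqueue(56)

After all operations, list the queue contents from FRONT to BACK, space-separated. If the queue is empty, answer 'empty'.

Answer: 53 85 63 68 43 60 56

Derivation:
enqueue(53): [53]
enqueue(85): [53, 85]
enqueue(63): [53, 85, 63]
enqueue(68): [53, 85, 63, 68]
enqueue(43): [53, 85, 63, 68, 43]
enqueue(60): [53, 85, 63, 68, 43, 60]
enqueue(56): [53, 85, 63, 68, 43, 60, 56]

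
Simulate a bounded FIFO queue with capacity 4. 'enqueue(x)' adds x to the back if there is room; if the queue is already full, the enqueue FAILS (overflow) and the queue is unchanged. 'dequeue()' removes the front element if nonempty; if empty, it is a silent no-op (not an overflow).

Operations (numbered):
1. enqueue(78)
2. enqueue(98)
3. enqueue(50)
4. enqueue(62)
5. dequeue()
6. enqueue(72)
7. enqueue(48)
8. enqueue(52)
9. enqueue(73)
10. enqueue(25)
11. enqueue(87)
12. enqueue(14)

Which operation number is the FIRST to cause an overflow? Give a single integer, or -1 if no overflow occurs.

1. enqueue(78): size=1
2. enqueue(98): size=2
3. enqueue(50): size=3
4. enqueue(62): size=4
5. dequeue(): size=3
6. enqueue(72): size=4
7. enqueue(48): size=4=cap → OVERFLOW (fail)
8. enqueue(52): size=4=cap → OVERFLOW (fail)
9. enqueue(73): size=4=cap → OVERFLOW (fail)
10. enqueue(25): size=4=cap → OVERFLOW (fail)
11. enqueue(87): size=4=cap → OVERFLOW (fail)
12. enqueue(14): size=4=cap → OVERFLOW (fail)

Answer: 7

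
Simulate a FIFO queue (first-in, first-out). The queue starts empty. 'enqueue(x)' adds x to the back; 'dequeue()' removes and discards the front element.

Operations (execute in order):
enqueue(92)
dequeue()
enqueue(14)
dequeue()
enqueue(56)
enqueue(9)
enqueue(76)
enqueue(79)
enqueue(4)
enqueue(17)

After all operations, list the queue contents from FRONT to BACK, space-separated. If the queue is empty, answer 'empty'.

enqueue(92): [92]
dequeue(): []
enqueue(14): [14]
dequeue(): []
enqueue(56): [56]
enqueue(9): [56, 9]
enqueue(76): [56, 9, 76]
enqueue(79): [56, 9, 76, 79]
enqueue(4): [56, 9, 76, 79, 4]
enqueue(17): [56, 9, 76, 79, 4, 17]

Answer: 56 9 76 79 4 17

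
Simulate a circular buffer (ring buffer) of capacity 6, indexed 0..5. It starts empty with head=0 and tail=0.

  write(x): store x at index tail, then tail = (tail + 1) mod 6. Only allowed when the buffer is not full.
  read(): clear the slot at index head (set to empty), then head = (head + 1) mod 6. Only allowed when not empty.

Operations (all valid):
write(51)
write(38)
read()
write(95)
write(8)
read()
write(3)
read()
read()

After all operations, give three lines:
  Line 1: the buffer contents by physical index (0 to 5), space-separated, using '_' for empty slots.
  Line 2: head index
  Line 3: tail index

write(51): buf=[51 _ _ _ _ _], head=0, tail=1, size=1
write(38): buf=[51 38 _ _ _ _], head=0, tail=2, size=2
read(): buf=[_ 38 _ _ _ _], head=1, tail=2, size=1
write(95): buf=[_ 38 95 _ _ _], head=1, tail=3, size=2
write(8): buf=[_ 38 95 8 _ _], head=1, tail=4, size=3
read(): buf=[_ _ 95 8 _ _], head=2, tail=4, size=2
write(3): buf=[_ _ 95 8 3 _], head=2, tail=5, size=3
read(): buf=[_ _ _ 8 3 _], head=3, tail=5, size=2
read(): buf=[_ _ _ _ 3 _], head=4, tail=5, size=1

Answer: _ _ _ _ 3 _
4
5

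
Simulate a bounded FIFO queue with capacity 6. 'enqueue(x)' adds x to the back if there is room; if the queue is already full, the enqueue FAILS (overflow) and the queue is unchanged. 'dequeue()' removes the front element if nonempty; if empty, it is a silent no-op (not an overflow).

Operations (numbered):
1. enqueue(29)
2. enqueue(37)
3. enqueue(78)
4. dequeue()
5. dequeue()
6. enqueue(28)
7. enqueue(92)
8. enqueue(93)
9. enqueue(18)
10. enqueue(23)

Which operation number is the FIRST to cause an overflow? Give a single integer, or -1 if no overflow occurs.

1. enqueue(29): size=1
2. enqueue(37): size=2
3. enqueue(78): size=3
4. dequeue(): size=2
5. dequeue(): size=1
6. enqueue(28): size=2
7. enqueue(92): size=3
8. enqueue(93): size=4
9. enqueue(18): size=5
10. enqueue(23): size=6

Answer: -1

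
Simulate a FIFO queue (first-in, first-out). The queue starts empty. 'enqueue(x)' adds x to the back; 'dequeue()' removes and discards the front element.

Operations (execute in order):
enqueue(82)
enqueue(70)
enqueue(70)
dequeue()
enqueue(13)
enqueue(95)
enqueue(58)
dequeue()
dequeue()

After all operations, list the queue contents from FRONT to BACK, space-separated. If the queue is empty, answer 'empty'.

Answer: 13 95 58

Derivation:
enqueue(82): [82]
enqueue(70): [82, 70]
enqueue(70): [82, 70, 70]
dequeue(): [70, 70]
enqueue(13): [70, 70, 13]
enqueue(95): [70, 70, 13, 95]
enqueue(58): [70, 70, 13, 95, 58]
dequeue(): [70, 13, 95, 58]
dequeue(): [13, 95, 58]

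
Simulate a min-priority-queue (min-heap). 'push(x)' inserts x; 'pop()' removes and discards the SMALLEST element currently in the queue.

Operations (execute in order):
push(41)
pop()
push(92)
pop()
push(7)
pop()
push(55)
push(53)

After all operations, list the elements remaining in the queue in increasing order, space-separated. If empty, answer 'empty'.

Answer: 53 55

Derivation:
push(41): heap contents = [41]
pop() → 41: heap contents = []
push(92): heap contents = [92]
pop() → 92: heap contents = []
push(7): heap contents = [7]
pop() → 7: heap contents = []
push(55): heap contents = [55]
push(53): heap contents = [53, 55]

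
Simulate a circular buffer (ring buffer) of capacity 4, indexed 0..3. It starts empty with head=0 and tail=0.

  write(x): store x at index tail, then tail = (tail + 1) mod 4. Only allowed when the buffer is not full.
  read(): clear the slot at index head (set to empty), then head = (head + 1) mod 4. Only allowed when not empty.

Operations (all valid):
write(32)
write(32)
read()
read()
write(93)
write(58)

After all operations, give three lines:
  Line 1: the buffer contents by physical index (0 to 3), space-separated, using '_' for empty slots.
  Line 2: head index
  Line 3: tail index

Answer: _ _ 93 58
2
0

Derivation:
write(32): buf=[32 _ _ _], head=0, tail=1, size=1
write(32): buf=[32 32 _ _], head=0, tail=2, size=2
read(): buf=[_ 32 _ _], head=1, tail=2, size=1
read(): buf=[_ _ _ _], head=2, tail=2, size=0
write(93): buf=[_ _ 93 _], head=2, tail=3, size=1
write(58): buf=[_ _ 93 58], head=2, tail=0, size=2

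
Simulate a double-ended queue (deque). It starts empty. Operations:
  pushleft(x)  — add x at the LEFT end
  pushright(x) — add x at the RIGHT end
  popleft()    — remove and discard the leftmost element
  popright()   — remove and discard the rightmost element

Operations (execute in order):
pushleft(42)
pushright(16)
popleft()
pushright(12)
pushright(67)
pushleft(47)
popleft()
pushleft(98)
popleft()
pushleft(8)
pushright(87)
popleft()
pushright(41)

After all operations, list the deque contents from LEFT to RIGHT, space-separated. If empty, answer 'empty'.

Answer: 16 12 67 87 41

Derivation:
pushleft(42): [42]
pushright(16): [42, 16]
popleft(): [16]
pushright(12): [16, 12]
pushright(67): [16, 12, 67]
pushleft(47): [47, 16, 12, 67]
popleft(): [16, 12, 67]
pushleft(98): [98, 16, 12, 67]
popleft(): [16, 12, 67]
pushleft(8): [8, 16, 12, 67]
pushright(87): [8, 16, 12, 67, 87]
popleft(): [16, 12, 67, 87]
pushright(41): [16, 12, 67, 87, 41]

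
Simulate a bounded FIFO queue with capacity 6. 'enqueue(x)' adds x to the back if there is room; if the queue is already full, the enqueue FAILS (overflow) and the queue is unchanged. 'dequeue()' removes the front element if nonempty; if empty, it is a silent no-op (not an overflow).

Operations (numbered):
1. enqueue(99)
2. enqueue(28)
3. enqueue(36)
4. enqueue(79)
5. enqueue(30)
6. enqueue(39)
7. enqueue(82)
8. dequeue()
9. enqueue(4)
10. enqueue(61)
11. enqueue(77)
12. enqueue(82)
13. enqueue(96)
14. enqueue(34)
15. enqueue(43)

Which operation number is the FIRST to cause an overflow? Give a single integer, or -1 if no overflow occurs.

Answer: 7

Derivation:
1. enqueue(99): size=1
2. enqueue(28): size=2
3. enqueue(36): size=3
4. enqueue(79): size=4
5. enqueue(30): size=5
6. enqueue(39): size=6
7. enqueue(82): size=6=cap → OVERFLOW (fail)
8. dequeue(): size=5
9. enqueue(4): size=6
10. enqueue(61): size=6=cap → OVERFLOW (fail)
11. enqueue(77): size=6=cap → OVERFLOW (fail)
12. enqueue(82): size=6=cap → OVERFLOW (fail)
13. enqueue(96): size=6=cap → OVERFLOW (fail)
14. enqueue(34): size=6=cap → OVERFLOW (fail)
15. enqueue(43): size=6=cap → OVERFLOW (fail)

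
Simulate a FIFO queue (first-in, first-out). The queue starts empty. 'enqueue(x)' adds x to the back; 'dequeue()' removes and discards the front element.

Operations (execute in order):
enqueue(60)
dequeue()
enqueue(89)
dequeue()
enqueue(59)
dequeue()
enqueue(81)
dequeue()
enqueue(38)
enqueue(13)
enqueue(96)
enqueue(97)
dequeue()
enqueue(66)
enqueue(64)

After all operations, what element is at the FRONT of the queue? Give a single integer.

enqueue(60): queue = [60]
dequeue(): queue = []
enqueue(89): queue = [89]
dequeue(): queue = []
enqueue(59): queue = [59]
dequeue(): queue = []
enqueue(81): queue = [81]
dequeue(): queue = []
enqueue(38): queue = [38]
enqueue(13): queue = [38, 13]
enqueue(96): queue = [38, 13, 96]
enqueue(97): queue = [38, 13, 96, 97]
dequeue(): queue = [13, 96, 97]
enqueue(66): queue = [13, 96, 97, 66]
enqueue(64): queue = [13, 96, 97, 66, 64]

Answer: 13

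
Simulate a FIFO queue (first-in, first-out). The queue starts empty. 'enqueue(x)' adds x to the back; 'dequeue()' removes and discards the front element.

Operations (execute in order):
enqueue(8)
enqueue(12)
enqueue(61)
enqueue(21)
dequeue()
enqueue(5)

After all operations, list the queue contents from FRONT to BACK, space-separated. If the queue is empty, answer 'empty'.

enqueue(8): [8]
enqueue(12): [8, 12]
enqueue(61): [8, 12, 61]
enqueue(21): [8, 12, 61, 21]
dequeue(): [12, 61, 21]
enqueue(5): [12, 61, 21, 5]

Answer: 12 61 21 5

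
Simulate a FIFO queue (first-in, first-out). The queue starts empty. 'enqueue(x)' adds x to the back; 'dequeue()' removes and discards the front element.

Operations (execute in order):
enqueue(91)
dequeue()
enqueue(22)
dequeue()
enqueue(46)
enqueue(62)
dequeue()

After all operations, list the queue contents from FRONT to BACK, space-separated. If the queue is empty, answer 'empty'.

enqueue(91): [91]
dequeue(): []
enqueue(22): [22]
dequeue(): []
enqueue(46): [46]
enqueue(62): [46, 62]
dequeue(): [62]

Answer: 62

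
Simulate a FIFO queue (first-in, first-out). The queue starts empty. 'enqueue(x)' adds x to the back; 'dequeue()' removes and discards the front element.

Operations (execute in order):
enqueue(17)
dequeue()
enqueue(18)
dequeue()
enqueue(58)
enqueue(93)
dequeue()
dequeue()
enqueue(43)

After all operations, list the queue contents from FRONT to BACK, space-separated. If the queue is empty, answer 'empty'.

enqueue(17): [17]
dequeue(): []
enqueue(18): [18]
dequeue(): []
enqueue(58): [58]
enqueue(93): [58, 93]
dequeue(): [93]
dequeue(): []
enqueue(43): [43]

Answer: 43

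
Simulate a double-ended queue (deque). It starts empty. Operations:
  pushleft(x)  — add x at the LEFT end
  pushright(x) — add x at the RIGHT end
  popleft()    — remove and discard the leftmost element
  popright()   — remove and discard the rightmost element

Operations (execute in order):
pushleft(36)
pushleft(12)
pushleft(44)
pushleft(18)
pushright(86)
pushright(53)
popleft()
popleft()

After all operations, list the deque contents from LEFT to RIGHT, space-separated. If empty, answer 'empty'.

pushleft(36): [36]
pushleft(12): [12, 36]
pushleft(44): [44, 12, 36]
pushleft(18): [18, 44, 12, 36]
pushright(86): [18, 44, 12, 36, 86]
pushright(53): [18, 44, 12, 36, 86, 53]
popleft(): [44, 12, 36, 86, 53]
popleft(): [12, 36, 86, 53]

Answer: 12 36 86 53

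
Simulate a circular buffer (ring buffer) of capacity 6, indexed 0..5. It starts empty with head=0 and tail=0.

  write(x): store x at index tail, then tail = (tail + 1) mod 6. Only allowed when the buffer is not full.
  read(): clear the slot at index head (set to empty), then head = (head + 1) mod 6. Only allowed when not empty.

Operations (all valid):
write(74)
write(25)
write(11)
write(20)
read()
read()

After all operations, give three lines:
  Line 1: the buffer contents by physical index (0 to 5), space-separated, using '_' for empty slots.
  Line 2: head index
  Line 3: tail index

write(74): buf=[74 _ _ _ _ _], head=0, tail=1, size=1
write(25): buf=[74 25 _ _ _ _], head=0, tail=2, size=2
write(11): buf=[74 25 11 _ _ _], head=0, tail=3, size=3
write(20): buf=[74 25 11 20 _ _], head=0, tail=4, size=4
read(): buf=[_ 25 11 20 _ _], head=1, tail=4, size=3
read(): buf=[_ _ 11 20 _ _], head=2, tail=4, size=2

Answer: _ _ 11 20 _ _
2
4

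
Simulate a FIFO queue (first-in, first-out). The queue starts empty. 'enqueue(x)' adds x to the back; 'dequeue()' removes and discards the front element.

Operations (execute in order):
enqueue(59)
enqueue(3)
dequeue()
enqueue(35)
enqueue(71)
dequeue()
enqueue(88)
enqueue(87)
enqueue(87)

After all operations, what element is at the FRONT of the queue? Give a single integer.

enqueue(59): queue = [59]
enqueue(3): queue = [59, 3]
dequeue(): queue = [3]
enqueue(35): queue = [3, 35]
enqueue(71): queue = [3, 35, 71]
dequeue(): queue = [35, 71]
enqueue(88): queue = [35, 71, 88]
enqueue(87): queue = [35, 71, 88, 87]
enqueue(87): queue = [35, 71, 88, 87, 87]

Answer: 35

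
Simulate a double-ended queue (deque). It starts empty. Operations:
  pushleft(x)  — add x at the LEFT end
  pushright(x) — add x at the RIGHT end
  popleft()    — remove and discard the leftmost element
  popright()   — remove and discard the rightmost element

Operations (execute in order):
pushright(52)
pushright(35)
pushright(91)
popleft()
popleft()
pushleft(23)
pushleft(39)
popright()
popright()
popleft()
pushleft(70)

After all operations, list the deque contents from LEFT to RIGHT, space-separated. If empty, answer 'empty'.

pushright(52): [52]
pushright(35): [52, 35]
pushright(91): [52, 35, 91]
popleft(): [35, 91]
popleft(): [91]
pushleft(23): [23, 91]
pushleft(39): [39, 23, 91]
popright(): [39, 23]
popright(): [39]
popleft(): []
pushleft(70): [70]

Answer: 70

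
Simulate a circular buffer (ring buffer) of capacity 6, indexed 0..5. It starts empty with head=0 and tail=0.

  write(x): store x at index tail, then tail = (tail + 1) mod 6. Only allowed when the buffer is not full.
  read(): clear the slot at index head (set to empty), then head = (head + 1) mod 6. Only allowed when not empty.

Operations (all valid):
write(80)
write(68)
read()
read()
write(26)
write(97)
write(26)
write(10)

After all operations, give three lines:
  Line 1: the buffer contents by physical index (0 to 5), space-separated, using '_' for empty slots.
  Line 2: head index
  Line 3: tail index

write(80): buf=[80 _ _ _ _ _], head=0, tail=1, size=1
write(68): buf=[80 68 _ _ _ _], head=0, tail=2, size=2
read(): buf=[_ 68 _ _ _ _], head=1, tail=2, size=1
read(): buf=[_ _ _ _ _ _], head=2, tail=2, size=0
write(26): buf=[_ _ 26 _ _ _], head=2, tail=3, size=1
write(97): buf=[_ _ 26 97 _ _], head=2, tail=4, size=2
write(26): buf=[_ _ 26 97 26 _], head=2, tail=5, size=3
write(10): buf=[_ _ 26 97 26 10], head=2, tail=0, size=4

Answer: _ _ 26 97 26 10
2
0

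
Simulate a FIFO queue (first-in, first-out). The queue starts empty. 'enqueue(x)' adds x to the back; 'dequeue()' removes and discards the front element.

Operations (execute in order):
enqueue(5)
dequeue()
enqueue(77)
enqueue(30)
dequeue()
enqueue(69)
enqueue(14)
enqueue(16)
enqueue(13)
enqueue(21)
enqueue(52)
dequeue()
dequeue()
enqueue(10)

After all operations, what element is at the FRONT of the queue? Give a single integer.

enqueue(5): queue = [5]
dequeue(): queue = []
enqueue(77): queue = [77]
enqueue(30): queue = [77, 30]
dequeue(): queue = [30]
enqueue(69): queue = [30, 69]
enqueue(14): queue = [30, 69, 14]
enqueue(16): queue = [30, 69, 14, 16]
enqueue(13): queue = [30, 69, 14, 16, 13]
enqueue(21): queue = [30, 69, 14, 16, 13, 21]
enqueue(52): queue = [30, 69, 14, 16, 13, 21, 52]
dequeue(): queue = [69, 14, 16, 13, 21, 52]
dequeue(): queue = [14, 16, 13, 21, 52]
enqueue(10): queue = [14, 16, 13, 21, 52, 10]

Answer: 14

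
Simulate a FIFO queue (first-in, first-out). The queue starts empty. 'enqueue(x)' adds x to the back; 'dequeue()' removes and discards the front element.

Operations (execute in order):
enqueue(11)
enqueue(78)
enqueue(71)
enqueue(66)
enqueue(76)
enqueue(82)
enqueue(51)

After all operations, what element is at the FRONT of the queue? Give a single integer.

Answer: 11

Derivation:
enqueue(11): queue = [11]
enqueue(78): queue = [11, 78]
enqueue(71): queue = [11, 78, 71]
enqueue(66): queue = [11, 78, 71, 66]
enqueue(76): queue = [11, 78, 71, 66, 76]
enqueue(82): queue = [11, 78, 71, 66, 76, 82]
enqueue(51): queue = [11, 78, 71, 66, 76, 82, 51]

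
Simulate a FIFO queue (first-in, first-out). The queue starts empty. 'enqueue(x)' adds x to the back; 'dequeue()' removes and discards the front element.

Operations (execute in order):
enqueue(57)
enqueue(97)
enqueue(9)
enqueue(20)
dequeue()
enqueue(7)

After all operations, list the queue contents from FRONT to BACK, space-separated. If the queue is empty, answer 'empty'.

enqueue(57): [57]
enqueue(97): [57, 97]
enqueue(9): [57, 97, 9]
enqueue(20): [57, 97, 9, 20]
dequeue(): [97, 9, 20]
enqueue(7): [97, 9, 20, 7]

Answer: 97 9 20 7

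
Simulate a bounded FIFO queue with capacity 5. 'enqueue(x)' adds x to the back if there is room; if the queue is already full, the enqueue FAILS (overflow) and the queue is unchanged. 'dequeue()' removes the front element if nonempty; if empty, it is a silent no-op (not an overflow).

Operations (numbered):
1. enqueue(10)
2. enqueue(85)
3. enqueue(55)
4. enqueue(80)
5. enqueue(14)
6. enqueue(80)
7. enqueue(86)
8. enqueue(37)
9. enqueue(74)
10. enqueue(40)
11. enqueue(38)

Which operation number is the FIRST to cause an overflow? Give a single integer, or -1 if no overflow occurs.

Answer: 6

Derivation:
1. enqueue(10): size=1
2. enqueue(85): size=2
3. enqueue(55): size=3
4. enqueue(80): size=4
5. enqueue(14): size=5
6. enqueue(80): size=5=cap → OVERFLOW (fail)
7. enqueue(86): size=5=cap → OVERFLOW (fail)
8. enqueue(37): size=5=cap → OVERFLOW (fail)
9. enqueue(74): size=5=cap → OVERFLOW (fail)
10. enqueue(40): size=5=cap → OVERFLOW (fail)
11. enqueue(38): size=5=cap → OVERFLOW (fail)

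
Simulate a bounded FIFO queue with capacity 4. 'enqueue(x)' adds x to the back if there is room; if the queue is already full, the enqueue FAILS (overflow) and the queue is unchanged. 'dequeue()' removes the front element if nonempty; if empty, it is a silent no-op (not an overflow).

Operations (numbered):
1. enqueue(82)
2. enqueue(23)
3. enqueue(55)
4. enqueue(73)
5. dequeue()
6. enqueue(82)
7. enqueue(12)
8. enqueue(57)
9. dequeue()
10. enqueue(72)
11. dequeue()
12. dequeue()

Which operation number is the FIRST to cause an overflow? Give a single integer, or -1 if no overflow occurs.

Answer: 7

Derivation:
1. enqueue(82): size=1
2. enqueue(23): size=2
3. enqueue(55): size=3
4. enqueue(73): size=4
5. dequeue(): size=3
6. enqueue(82): size=4
7. enqueue(12): size=4=cap → OVERFLOW (fail)
8. enqueue(57): size=4=cap → OVERFLOW (fail)
9. dequeue(): size=3
10. enqueue(72): size=4
11. dequeue(): size=3
12. dequeue(): size=2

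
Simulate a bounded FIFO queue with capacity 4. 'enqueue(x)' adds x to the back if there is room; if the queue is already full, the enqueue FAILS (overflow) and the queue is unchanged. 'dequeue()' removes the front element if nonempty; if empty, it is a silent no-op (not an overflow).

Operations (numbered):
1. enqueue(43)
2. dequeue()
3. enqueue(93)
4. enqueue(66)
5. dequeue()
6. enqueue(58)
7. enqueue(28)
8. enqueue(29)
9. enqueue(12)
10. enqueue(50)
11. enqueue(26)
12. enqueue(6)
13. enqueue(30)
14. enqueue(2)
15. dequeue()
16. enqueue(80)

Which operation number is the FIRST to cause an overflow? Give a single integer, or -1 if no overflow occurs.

Answer: 9

Derivation:
1. enqueue(43): size=1
2. dequeue(): size=0
3. enqueue(93): size=1
4. enqueue(66): size=2
5. dequeue(): size=1
6. enqueue(58): size=2
7. enqueue(28): size=3
8. enqueue(29): size=4
9. enqueue(12): size=4=cap → OVERFLOW (fail)
10. enqueue(50): size=4=cap → OVERFLOW (fail)
11. enqueue(26): size=4=cap → OVERFLOW (fail)
12. enqueue(6): size=4=cap → OVERFLOW (fail)
13. enqueue(30): size=4=cap → OVERFLOW (fail)
14. enqueue(2): size=4=cap → OVERFLOW (fail)
15. dequeue(): size=3
16. enqueue(80): size=4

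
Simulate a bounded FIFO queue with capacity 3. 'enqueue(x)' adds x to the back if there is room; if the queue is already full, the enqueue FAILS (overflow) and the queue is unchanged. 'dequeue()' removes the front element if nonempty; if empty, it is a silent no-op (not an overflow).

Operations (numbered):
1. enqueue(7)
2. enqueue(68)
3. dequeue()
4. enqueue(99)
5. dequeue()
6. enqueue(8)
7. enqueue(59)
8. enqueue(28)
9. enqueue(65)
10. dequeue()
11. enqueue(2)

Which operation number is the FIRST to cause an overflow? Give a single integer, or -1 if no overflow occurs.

Answer: 8

Derivation:
1. enqueue(7): size=1
2. enqueue(68): size=2
3. dequeue(): size=1
4. enqueue(99): size=2
5. dequeue(): size=1
6. enqueue(8): size=2
7. enqueue(59): size=3
8. enqueue(28): size=3=cap → OVERFLOW (fail)
9. enqueue(65): size=3=cap → OVERFLOW (fail)
10. dequeue(): size=2
11. enqueue(2): size=3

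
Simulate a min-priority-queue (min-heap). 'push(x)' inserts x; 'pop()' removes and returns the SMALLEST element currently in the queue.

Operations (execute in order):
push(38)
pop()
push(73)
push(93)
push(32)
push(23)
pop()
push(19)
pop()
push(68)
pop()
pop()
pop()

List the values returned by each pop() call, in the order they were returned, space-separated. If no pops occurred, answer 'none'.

Answer: 38 23 19 32 68 73

Derivation:
push(38): heap contents = [38]
pop() → 38: heap contents = []
push(73): heap contents = [73]
push(93): heap contents = [73, 93]
push(32): heap contents = [32, 73, 93]
push(23): heap contents = [23, 32, 73, 93]
pop() → 23: heap contents = [32, 73, 93]
push(19): heap contents = [19, 32, 73, 93]
pop() → 19: heap contents = [32, 73, 93]
push(68): heap contents = [32, 68, 73, 93]
pop() → 32: heap contents = [68, 73, 93]
pop() → 68: heap contents = [73, 93]
pop() → 73: heap contents = [93]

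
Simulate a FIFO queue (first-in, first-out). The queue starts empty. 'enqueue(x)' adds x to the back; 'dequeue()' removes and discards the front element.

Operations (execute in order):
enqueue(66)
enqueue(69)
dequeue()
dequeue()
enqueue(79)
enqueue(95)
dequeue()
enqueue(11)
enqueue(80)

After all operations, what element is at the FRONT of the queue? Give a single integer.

Answer: 95

Derivation:
enqueue(66): queue = [66]
enqueue(69): queue = [66, 69]
dequeue(): queue = [69]
dequeue(): queue = []
enqueue(79): queue = [79]
enqueue(95): queue = [79, 95]
dequeue(): queue = [95]
enqueue(11): queue = [95, 11]
enqueue(80): queue = [95, 11, 80]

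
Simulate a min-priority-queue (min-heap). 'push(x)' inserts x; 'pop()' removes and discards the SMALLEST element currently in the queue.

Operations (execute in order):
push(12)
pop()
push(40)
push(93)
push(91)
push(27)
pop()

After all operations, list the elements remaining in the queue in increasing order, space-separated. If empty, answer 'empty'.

push(12): heap contents = [12]
pop() → 12: heap contents = []
push(40): heap contents = [40]
push(93): heap contents = [40, 93]
push(91): heap contents = [40, 91, 93]
push(27): heap contents = [27, 40, 91, 93]
pop() → 27: heap contents = [40, 91, 93]

Answer: 40 91 93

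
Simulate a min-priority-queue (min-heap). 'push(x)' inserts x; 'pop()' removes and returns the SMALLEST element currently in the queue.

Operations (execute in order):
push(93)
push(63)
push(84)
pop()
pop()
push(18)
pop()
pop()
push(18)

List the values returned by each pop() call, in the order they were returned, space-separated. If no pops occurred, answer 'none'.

push(93): heap contents = [93]
push(63): heap contents = [63, 93]
push(84): heap contents = [63, 84, 93]
pop() → 63: heap contents = [84, 93]
pop() → 84: heap contents = [93]
push(18): heap contents = [18, 93]
pop() → 18: heap contents = [93]
pop() → 93: heap contents = []
push(18): heap contents = [18]

Answer: 63 84 18 93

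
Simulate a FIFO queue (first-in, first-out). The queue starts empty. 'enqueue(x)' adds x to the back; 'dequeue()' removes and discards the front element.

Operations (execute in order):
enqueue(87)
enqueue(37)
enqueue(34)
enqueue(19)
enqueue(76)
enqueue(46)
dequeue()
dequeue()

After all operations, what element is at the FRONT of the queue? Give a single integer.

enqueue(87): queue = [87]
enqueue(37): queue = [87, 37]
enqueue(34): queue = [87, 37, 34]
enqueue(19): queue = [87, 37, 34, 19]
enqueue(76): queue = [87, 37, 34, 19, 76]
enqueue(46): queue = [87, 37, 34, 19, 76, 46]
dequeue(): queue = [37, 34, 19, 76, 46]
dequeue(): queue = [34, 19, 76, 46]

Answer: 34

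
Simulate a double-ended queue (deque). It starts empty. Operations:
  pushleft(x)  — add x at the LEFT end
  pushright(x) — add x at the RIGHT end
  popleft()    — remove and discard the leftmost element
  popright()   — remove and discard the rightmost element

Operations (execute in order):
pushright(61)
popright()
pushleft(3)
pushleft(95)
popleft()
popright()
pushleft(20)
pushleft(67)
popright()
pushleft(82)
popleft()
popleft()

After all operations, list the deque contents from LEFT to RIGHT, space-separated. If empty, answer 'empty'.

Answer: empty

Derivation:
pushright(61): [61]
popright(): []
pushleft(3): [3]
pushleft(95): [95, 3]
popleft(): [3]
popright(): []
pushleft(20): [20]
pushleft(67): [67, 20]
popright(): [67]
pushleft(82): [82, 67]
popleft(): [67]
popleft(): []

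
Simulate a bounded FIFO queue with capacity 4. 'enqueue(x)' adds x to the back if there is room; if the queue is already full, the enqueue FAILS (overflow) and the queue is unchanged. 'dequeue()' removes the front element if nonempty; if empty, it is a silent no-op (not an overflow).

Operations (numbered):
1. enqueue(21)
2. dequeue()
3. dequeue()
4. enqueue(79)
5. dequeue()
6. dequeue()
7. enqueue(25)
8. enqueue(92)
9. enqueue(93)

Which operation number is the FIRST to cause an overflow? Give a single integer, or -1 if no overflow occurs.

Answer: -1

Derivation:
1. enqueue(21): size=1
2. dequeue(): size=0
3. dequeue(): empty, no-op, size=0
4. enqueue(79): size=1
5. dequeue(): size=0
6. dequeue(): empty, no-op, size=0
7. enqueue(25): size=1
8. enqueue(92): size=2
9. enqueue(93): size=3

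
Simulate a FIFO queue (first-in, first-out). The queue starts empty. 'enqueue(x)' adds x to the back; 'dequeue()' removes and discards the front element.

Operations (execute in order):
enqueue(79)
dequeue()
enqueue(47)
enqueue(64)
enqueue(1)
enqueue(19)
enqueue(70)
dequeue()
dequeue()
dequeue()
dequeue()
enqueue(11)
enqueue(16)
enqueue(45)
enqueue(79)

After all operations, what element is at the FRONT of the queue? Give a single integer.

enqueue(79): queue = [79]
dequeue(): queue = []
enqueue(47): queue = [47]
enqueue(64): queue = [47, 64]
enqueue(1): queue = [47, 64, 1]
enqueue(19): queue = [47, 64, 1, 19]
enqueue(70): queue = [47, 64, 1, 19, 70]
dequeue(): queue = [64, 1, 19, 70]
dequeue(): queue = [1, 19, 70]
dequeue(): queue = [19, 70]
dequeue(): queue = [70]
enqueue(11): queue = [70, 11]
enqueue(16): queue = [70, 11, 16]
enqueue(45): queue = [70, 11, 16, 45]
enqueue(79): queue = [70, 11, 16, 45, 79]

Answer: 70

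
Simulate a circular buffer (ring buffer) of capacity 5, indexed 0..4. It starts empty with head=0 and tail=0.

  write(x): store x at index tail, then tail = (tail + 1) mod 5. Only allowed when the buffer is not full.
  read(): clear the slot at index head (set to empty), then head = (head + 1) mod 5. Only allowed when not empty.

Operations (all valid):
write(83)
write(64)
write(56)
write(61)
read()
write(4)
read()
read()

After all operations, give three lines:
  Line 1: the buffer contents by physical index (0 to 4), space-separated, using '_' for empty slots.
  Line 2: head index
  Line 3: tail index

Answer: _ _ _ 61 4
3
0

Derivation:
write(83): buf=[83 _ _ _ _], head=0, tail=1, size=1
write(64): buf=[83 64 _ _ _], head=0, tail=2, size=2
write(56): buf=[83 64 56 _ _], head=0, tail=3, size=3
write(61): buf=[83 64 56 61 _], head=0, tail=4, size=4
read(): buf=[_ 64 56 61 _], head=1, tail=4, size=3
write(4): buf=[_ 64 56 61 4], head=1, tail=0, size=4
read(): buf=[_ _ 56 61 4], head=2, tail=0, size=3
read(): buf=[_ _ _ 61 4], head=3, tail=0, size=2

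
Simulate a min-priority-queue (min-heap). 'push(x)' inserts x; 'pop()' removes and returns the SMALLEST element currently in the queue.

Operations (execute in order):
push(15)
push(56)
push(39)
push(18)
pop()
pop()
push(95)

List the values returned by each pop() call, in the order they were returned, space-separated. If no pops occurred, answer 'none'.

push(15): heap contents = [15]
push(56): heap contents = [15, 56]
push(39): heap contents = [15, 39, 56]
push(18): heap contents = [15, 18, 39, 56]
pop() → 15: heap contents = [18, 39, 56]
pop() → 18: heap contents = [39, 56]
push(95): heap contents = [39, 56, 95]

Answer: 15 18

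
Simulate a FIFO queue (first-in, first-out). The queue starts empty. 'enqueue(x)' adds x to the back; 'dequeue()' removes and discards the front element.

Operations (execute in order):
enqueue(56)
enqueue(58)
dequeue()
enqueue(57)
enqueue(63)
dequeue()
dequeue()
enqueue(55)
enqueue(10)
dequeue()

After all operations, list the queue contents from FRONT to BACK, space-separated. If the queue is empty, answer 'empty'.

enqueue(56): [56]
enqueue(58): [56, 58]
dequeue(): [58]
enqueue(57): [58, 57]
enqueue(63): [58, 57, 63]
dequeue(): [57, 63]
dequeue(): [63]
enqueue(55): [63, 55]
enqueue(10): [63, 55, 10]
dequeue(): [55, 10]

Answer: 55 10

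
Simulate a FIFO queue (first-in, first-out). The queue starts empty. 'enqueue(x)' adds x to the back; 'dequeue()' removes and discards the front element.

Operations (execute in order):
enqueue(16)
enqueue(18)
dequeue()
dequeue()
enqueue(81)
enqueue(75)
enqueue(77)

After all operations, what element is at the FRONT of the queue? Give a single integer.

enqueue(16): queue = [16]
enqueue(18): queue = [16, 18]
dequeue(): queue = [18]
dequeue(): queue = []
enqueue(81): queue = [81]
enqueue(75): queue = [81, 75]
enqueue(77): queue = [81, 75, 77]

Answer: 81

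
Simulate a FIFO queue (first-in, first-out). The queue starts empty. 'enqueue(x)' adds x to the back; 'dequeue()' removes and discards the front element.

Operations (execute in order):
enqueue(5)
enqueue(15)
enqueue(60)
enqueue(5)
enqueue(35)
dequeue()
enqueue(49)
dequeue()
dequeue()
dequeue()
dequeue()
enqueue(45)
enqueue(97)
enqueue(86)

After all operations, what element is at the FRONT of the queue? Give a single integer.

Answer: 49

Derivation:
enqueue(5): queue = [5]
enqueue(15): queue = [5, 15]
enqueue(60): queue = [5, 15, 60]
enqueue(5): queue = [5, 15, 60, 5]
enqueue(35): queue = [5, 15, 60, 5, 35]
dequeue(): queue = [15, 60, 5, 35]
enqueue(49): queue = [15, 60, 5, 35, 49]
dequeue(): queue = [60, 5, 35, 49]
dequeue(): queue = [5, 35, 49]
dequeue(): queue = [35, 49]
dequeue(): queue = [49]
enqueue(45): queue = [49, 45]
enqueue(97): queue = [49, 45, 97]
enqueue(86): queue = [49, 45, 97, 86]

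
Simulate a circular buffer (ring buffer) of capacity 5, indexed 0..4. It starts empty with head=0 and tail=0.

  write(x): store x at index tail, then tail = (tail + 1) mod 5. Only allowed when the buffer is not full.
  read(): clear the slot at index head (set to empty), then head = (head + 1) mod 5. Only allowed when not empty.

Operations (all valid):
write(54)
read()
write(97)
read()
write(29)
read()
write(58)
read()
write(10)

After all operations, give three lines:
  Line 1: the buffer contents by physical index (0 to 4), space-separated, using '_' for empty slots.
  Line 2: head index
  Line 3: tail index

write(54): buf=[54 _ _ _ _], head=0, tail=1, size=1
read(): buf=[_ _ _ _ _], head=1, tail=1, size=0
write(97): buf=[_ 97 _ _ _], head=1, tail=2, size=1
read(): buf=[_ _ _ _ _], head=2, tail=2, size=0
write(29): buf=[_ _ 29 _ _], head=2, tail=3, size=1
read(): buf=[_ _ _ _ _], head=3, tail=3, size=0
write(58): buf=[_ _ _ 58 _], head=3, tail=4, size=1
read(): buf=[_ _ _ _ _], head=4, tail=4, size=0
write(10): buf=[_ _ _ _ 10], head=4, tail=0, size=1

Answer: _ _ _ _ 10
4
0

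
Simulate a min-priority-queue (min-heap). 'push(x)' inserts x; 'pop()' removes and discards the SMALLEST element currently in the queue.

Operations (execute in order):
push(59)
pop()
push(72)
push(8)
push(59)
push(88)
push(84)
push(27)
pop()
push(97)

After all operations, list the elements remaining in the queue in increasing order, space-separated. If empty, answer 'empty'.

Answer: 27 59 72 84 88 97

Derivation:
push(59): heap contents = [59]
pop() → 59: heap contents = []
push(72): heap contents = [72]
push(8): heap contents = [8, 72]
push(59): heap contents = [8, 59, 72]
push(88): heap contents = [8, 59, 72, 88]
push(84): heap contents = [8, 59, 72, 84, 88]
push(27): heap contents = [8, 27, 59, 72, 84, 88]
pop() → 8: heap contents = [27, 59, 72, 84, 88]
push(97): heap contents = [27, 59, 72, 84, 88, 97]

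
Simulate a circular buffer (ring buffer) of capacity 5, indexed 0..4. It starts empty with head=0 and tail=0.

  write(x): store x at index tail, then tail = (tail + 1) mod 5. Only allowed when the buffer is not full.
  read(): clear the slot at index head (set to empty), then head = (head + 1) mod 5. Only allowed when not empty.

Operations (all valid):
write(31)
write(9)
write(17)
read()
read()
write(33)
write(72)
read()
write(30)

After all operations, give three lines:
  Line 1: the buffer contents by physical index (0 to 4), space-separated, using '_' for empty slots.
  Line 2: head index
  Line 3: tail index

Answer: 30 _ _ 33 72
3
1

Derivation:
write(31): buf=[31 _ _ _ _], head=0, tail=1, size=1
write(9): buf=[31 9 _ _ _], head=0, tail=2, size=2
write(17): buf=[31 9 17 _ _], head=0, tail=3, size=3
read(): buf=[_ 9 17 _ _], head=1, tail=3, size=2
read(): buf=[_ _ 17 _ _], head=2, tail=3, size=1
write(33): buf=[_ _ 17 33 _], head=2, tail=4, size=2
write(72): buf=[_ _ 17 33 72], head=2, tail=0, size=3
read(): buf=[_ _ _ 33 72], head=3, tail=0, size=2
write(30): buf=[30 _ _ 33 72], head=3, tail=1, size=3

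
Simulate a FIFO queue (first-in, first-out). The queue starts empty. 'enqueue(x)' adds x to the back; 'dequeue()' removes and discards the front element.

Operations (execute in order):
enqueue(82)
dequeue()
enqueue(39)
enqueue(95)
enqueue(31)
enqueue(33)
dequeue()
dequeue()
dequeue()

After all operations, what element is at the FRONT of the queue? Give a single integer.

enqueue(82): queue = [82]
dequeue(): queue = []
enqueue(39): queue = [39]
enqueue(95): queue = [39, 95]
enqueue(31): queue = [39, 95, 31]
enqueue(33): queue = [39, 95, 31, 33]
dequeue(): queue = [95, 31, 33]
dequeue(): queue = [31, 33]
dequeue(): queue = [33]

Answer: 33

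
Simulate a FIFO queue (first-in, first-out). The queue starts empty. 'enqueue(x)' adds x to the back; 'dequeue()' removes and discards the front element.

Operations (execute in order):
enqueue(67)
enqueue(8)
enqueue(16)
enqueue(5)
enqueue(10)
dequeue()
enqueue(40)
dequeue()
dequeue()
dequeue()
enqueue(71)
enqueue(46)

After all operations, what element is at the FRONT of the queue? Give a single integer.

enqueue(67): queue = [67]
enqueue(8): queue = [67, 8]
enqueue(16): queue = [67, 8, 16]
enqueue(5): queue = [67, 8, 16, 5]
enqueue(10): queue = [67, 8, 16, 5, 10]
dequeue(): queue = [8, 16, 5, 10]
enqueue(40): queue = [8, 16, 5, 10, 40]
dequeue(): queue = [16, 5, 10, 40]
dequeue(): queue = [5, 10, 40]
dequeue(): queue = [10, 40]
enqueue(71): queue = [10, 40, 71]
enqueue(46): queue = [10, 40, 71, 46]

Answer: 10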